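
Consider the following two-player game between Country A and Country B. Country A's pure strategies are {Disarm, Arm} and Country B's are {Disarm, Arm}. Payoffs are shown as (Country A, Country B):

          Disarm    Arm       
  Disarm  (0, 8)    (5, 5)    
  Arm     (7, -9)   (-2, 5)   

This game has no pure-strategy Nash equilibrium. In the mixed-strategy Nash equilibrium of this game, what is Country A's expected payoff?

For Country A to be willing to mix, Country A must be indifferent between Disarm and Arm, which pins down Country B's mix.
  Country A's payoff to Disarm: q·0 + (1−q)·5 = -5q + 5
  Country A's payoff to Arm: q·7 + (1−q)·(-2) = 9q - 2
  -5q + 5 = 9q - 2  ⇒  -14q = -7  ⇒  q = 1/2.
At equilibrium Country A is indifferent across rows, so Country A's payoff equals the payoff from Disarm: (1/2)·0 + (1/2)·5 = 5/2.

5/2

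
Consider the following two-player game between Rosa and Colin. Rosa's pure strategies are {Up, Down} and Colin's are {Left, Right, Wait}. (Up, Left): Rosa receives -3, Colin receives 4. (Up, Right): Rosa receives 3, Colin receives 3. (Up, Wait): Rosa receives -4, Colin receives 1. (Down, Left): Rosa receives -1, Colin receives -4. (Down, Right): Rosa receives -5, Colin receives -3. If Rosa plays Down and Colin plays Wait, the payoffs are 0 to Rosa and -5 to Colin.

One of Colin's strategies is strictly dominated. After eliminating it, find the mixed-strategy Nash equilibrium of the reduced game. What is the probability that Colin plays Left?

Colin's strategy Wait is strictly dominated by Left: 4 > 1 and -4 > -5. Eliminate Wait.
Set Rosa's expected payoff from Up equal to that from Down:
  Rosa's payoff to Up: q·(-3) + (1−q)·3 = -6q + 3
  Rosa's payoff to Down: q·(-1) + (1−q)·(-5) = 4q - 5
  -6q + 3 = 4q - 5  ⇒  -10q = -8  ⇒  q = 4/5.

q = 4/5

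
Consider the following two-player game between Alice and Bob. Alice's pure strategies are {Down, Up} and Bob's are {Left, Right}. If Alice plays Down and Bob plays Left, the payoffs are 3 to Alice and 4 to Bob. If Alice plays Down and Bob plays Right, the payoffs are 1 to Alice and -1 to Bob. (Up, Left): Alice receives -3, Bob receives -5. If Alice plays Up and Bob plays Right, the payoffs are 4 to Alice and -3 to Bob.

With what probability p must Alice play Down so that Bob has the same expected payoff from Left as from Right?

Set Bob's expected payoff from Left equal to that from Right:
  Bob's payoff from Left: p·4 + (1−p)·(-5) = 9p - 5
  Bob's payoff from Right: p·(-1) + (1−p)·(-3) = 2p - 3
  9p - 5 = 2p - 3  ⇒  7p = 2  ⇒  p = 2/7.

p = 2/7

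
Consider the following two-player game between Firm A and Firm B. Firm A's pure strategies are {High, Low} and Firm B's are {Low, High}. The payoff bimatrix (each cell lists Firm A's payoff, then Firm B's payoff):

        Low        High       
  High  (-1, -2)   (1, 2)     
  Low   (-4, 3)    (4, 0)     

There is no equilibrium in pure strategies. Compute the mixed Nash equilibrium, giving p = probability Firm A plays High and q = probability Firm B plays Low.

In a mixed equilibrium Firm B is indifferent between Low and High; this condition fixes p.
  Firm B's payoff to Low: p·(-2) + (1−p)·3 = -5p + 3
  Firm B's payoff to High: p·2 + (1−p)·0 = 2p
  -5p + 3 = 2p  ⇒  -7p = -3  ⇒  p = 3/7.
For Firm A to be willing to mix, Firm A must be indifferent between High and Low, which pins down Firm B's mix.
  Firm A's payoff from High: q·(-1) + (1−q)·1 = -2q + 1
  Firm A's payoff from Low: q·(-4) + (1−q)·4 = -8q + 4
  -2q + 1 = -8q + 4  ⇒  6q = 3  ⇒  q = 1/2.

p = 3/7, q = 1/2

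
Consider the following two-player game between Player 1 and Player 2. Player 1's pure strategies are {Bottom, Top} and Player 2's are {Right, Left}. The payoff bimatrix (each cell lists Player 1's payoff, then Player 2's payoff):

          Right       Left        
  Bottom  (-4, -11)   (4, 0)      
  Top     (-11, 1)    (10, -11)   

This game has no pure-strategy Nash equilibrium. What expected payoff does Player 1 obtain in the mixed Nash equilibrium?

4/13

Set Player 1's expected payoff from Bottom equal to that from Top:
  Player 1's payoff to Bottom: q·(-4) + (1−q)·4 = -8q + 4
  Player 1's payoff to Top: q·(-11) + (1−q)·10 = -21q + 10
  -8q + 4 = -21q + 10  ⇒  13q = 6  ⇒  q = 6/13.
At equilibrium Player 1 is indifferent across rows, so Player 1's payoff equals the payoff from Bottom: (6/13)·(-4) + (7/13)·4 = 4/13.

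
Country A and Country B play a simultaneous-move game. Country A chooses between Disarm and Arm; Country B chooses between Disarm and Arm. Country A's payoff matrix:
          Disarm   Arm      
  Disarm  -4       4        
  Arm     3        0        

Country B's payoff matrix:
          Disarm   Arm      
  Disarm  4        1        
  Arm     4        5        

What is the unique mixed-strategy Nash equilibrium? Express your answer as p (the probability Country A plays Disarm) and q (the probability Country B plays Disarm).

p = 1/4, q = 4/11

In a mixed equilibrium Country B is indifferent between Disarm and Arm; this condition fixes p.
  Country B's payoff to Disarm: p·4 + (1−p)·4 = 4
  Country B's payoff to Arm: p·1 + (1−p)·5 = -4p + 5
  4 = -4p + 5  ⇒  4p = 1  ⇒  p = 1/4.
For Country A to be willing to mix, Country A must be indifferent between Disarm and Arm, which pins down Country B's mix.
  Country A's expected payoff from Disarm: q·(-4) + (1−q)·4 = -8q + 4
  Country A's expected payoff from Arm: q·3 + (1−q)·0 = 3q
  -8q + 4 = 3q  ⇒  -11q = -4  ⇒  q = 4/11.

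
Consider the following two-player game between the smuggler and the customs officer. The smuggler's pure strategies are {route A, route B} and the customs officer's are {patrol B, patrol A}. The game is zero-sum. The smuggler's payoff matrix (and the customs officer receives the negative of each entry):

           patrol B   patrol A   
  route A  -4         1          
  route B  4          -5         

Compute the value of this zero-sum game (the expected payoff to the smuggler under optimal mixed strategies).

For the smuggler to be willing to mix, the smuggler must be indifferent between route A and route B, which pins down the customs officer's mix.
  the smuggler's expected payoff from route A: q·(-4) + (1−q)·1 = -5q + 1
  the smuggler's expected payoff from route B: q·4 + (1−q)·(-5) = 9q - 5
  -5q + 1 = 9q - 5  ⇒  -14q = -6  ⇒  q = 3/7.
The value is the smuggler's expected payoff against this mix (using route A): (3/7)·(-4) + (4/7)·1 = -8/7.

v = -8/7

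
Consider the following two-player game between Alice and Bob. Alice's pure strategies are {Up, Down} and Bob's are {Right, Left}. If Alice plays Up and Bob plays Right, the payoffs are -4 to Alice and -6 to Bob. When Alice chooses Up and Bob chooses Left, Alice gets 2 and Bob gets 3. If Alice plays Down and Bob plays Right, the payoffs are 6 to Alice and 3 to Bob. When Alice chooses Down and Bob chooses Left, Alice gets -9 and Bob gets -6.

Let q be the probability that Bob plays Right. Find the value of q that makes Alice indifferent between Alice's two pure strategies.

In a mixed equilibrium Alice is indifferent between Up and Down; this condition fixes q.
  Alice's payoff from Up: q·(-4) + (1−q)·2 = -6q + 2
  Alice's payoff from Down: q·6 + (1−q)·(-9) = 15q - 9
  -6q + 2 = 15q - 9  ⇒  -21q = -11  ⇒  q = 11/21.

q = 11/21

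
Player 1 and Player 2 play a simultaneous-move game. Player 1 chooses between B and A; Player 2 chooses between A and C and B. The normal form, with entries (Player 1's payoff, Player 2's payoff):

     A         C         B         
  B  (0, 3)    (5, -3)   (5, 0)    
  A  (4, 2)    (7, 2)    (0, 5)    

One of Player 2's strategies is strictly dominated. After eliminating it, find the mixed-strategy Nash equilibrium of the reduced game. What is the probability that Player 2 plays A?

q = 5/9

Player 2's strategy C is strictly dominated by B: 0 > -3 and 5 > 2. Eliminate C.
Set Player 1's expected payoff from B equal to that from A:
  Player 1's payoff to B: q·0 + (1−q)·5 = -5q + 5
  Player 1's payoff to A: q·4 + (1−q)·0 = 4q
  -5q + 5 = 4q  ⇒  -9q = -5  ⇒  q = 5/9.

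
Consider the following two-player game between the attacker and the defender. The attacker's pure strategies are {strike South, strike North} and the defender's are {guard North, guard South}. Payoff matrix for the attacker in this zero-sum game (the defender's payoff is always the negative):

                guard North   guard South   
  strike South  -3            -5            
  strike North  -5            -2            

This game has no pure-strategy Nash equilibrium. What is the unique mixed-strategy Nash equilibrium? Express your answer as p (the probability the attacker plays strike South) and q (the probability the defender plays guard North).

p = 3/5, q = 3/5

The attacker's mix must leave the defender indifferent between guard North and guard South.
  the defender's payoff from guard North: p·3 + (1−p)·5 = -2p + 5
  the defender's payoff from guard South: p·5 + (1−p)·2 = 3p + 2
  -2p + 5 = 3p + 2  ⇒  -5p = -3  ⇒  p = 3/5.
For the attacker to be willing to mix, the attacker must be indifferent between strike South and strike North, which pins down the defender's mix.
  the attacker's payoff from strike South: q·(-3) + (1−q)·(-5) = 2q - 5
  the attacker's payoff from strike North: q·(-5) + (1−q)·(-2) = -3q - 2
  2q - 5 = -3q - 2  ⇒  5q = 3  ⇒  q = 3/5.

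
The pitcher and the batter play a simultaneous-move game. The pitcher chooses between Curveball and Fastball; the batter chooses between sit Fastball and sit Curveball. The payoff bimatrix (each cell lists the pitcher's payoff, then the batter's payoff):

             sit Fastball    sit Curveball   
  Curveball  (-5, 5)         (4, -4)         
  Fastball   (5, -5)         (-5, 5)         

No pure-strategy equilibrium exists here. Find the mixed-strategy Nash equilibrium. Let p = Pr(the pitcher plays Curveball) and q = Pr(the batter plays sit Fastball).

Set the batter's expected payoff from sit Fastball equal to that from sit Curveball:
  the batter's expected payoff from sit Fastball: p·5 + (1−p)·(-5) = 10p - 5
  the batter's expected payoff from sit Curveball: p·(-4) + (1−p)·5 = -9p + 5
  10p - 5 = -9p + 5  ⇒  19p = 10  ⇒  p = 10/19.
In a mixed equilibrium the pitcher is indifferent between Curveball and Fastball; this condition fixes q.
  the pitcher's payoff from Curveball: q·(-5) + (1−q)·4 = -9q + 4
  the pitcher's payoff from Fastball: q·5 + (1−q)·(-5) = 10q - 5
  -9q + 4 = 10q - 5  ⇒  -19q = -9  ⇒  q = 9/19.

p = 10/19, q = 9/19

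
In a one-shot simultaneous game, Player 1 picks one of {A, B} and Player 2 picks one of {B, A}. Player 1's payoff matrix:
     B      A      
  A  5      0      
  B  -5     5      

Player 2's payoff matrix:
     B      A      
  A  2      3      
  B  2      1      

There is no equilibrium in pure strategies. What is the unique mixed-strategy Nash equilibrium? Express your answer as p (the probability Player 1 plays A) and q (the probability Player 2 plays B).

p = 1/2, q = 1/3

For Player 2 to be willing to mix, Player 2 must be indifferent between B and A, which pins down Player 1's mix.
  Player 2's payoff to B: p·2 + (1−p)·2 = 2
  Player 2's payoff to A: p·3 + (1−p)·1 = 2p + 1
  2 = 2p + 1  ⇒  -2p = -1  ⇒  p = 1/2.
For Player 1 to be willing to mix, Player 1 must be indifferent between A and B, which pins down Player 2's mix.
  Player 1's expected payoff from A: q·5 + (1−q)·0 = 5q
  Player 1's expected payoff from B: q·(-5) + (1−q)·5 = -10q + 5
  5q = -10q + 5  ⇒  15q = 5  ⇒  q = 1/3.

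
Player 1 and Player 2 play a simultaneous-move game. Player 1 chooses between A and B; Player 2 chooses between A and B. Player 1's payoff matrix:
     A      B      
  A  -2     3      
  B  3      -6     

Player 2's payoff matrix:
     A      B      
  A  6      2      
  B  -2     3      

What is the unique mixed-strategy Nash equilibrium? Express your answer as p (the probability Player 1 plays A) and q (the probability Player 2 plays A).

For Player 2 to be willing to mix, Player 2 must be indifferent between A and B, which pins down Player 1's mix.
  Player 2's expected payoff from A: p·6 + (1−p)·(-2) = 8p - 2
  Player 2's expected payoff from B: p·2 + (1−p)·3 = -p + 3
  8p - 2 = -p + 3  ⇒  9p = 5  ⇒  p = 5/9.
Set Player 1's expected payoff from A equal to that from B:
  Player 1's expected payoff from A: q·(-2) + (1−q)·3 = -5q + 3
  Player 1's expected payoff from B: q·3 + (1−q)·(-6) = 9q - 6
  -5q + 3 = 9q - 6  ⇒  -14q = -9  ⇒  q = 9/14.

p = 5/9, q = 9/14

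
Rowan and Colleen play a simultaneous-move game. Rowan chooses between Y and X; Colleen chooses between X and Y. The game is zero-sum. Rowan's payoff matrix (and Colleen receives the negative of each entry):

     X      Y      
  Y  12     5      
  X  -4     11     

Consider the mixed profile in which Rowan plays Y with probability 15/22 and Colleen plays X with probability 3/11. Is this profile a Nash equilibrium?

Yes

Check Colleen's indifference given Rowan's mix p = 15/22:
  payoff from X = -76/11; payoff from Y = -76/11 — equal.
Check Rowan's indifference given Colleen's mix q = 3/11:
  payoff from Y = 76/11; payoff from X = 76/11 — equal.
Both players are indifferent, so neither can profitably deviate.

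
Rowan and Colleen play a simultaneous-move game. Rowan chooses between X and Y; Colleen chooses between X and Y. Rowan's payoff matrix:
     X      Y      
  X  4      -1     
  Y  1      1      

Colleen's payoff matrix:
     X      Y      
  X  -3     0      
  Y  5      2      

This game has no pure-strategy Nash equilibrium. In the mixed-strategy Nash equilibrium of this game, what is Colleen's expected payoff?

1

Set Colleen's expected payoff from X equal to that from Y:
  Colleen's payoff to X: p·(-3) + (1−p)·5 = -8p + 5
  Colleen's payoff to Y: p·0 + (1−p)·2 = -2p + 2
  -8p + 5 = -2p + 2  ⇒  -6p = -3  ⇒  p = 1/2.
At equilibrium Colleen is indifferent across columns, so Colleen's payoff equals the payoff from X: (1/2)·(-3) + (1/2)·5 = 1.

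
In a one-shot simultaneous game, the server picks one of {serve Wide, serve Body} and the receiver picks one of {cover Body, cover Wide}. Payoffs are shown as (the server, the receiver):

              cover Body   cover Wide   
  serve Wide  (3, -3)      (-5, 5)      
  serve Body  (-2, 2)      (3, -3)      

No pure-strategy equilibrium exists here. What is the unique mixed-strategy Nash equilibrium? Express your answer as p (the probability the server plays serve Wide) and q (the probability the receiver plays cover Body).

p = 5/13, q = 8/13

The server's mix must leave the receiver indifferent between cover Body and cover Wide.
  the receiver's payoff from cover Body: p·(-3) + (1−p)·2 = -5p + 2
  the receiver's payoff from cover Wide: p·5 + (1−p)·(-3) = 8p - 3
  -5p + 2 = 8p - 3  ⇒  -13p = -5  ⇒  p = 5/13.
The server's indifference between serve Wide and serve Body determines the receiver's mixing probability q:
  the server's expected payoff from serve Wide: q·3 + (1−q)·(-5) = 8q - 5
  the server's expected payoff from serve Body: q·(-2) + (1−q)·3 = -5q + 3
  8q - 5 = -5q + 3  ⇒  13q = 8  ⇒  q = 8/13.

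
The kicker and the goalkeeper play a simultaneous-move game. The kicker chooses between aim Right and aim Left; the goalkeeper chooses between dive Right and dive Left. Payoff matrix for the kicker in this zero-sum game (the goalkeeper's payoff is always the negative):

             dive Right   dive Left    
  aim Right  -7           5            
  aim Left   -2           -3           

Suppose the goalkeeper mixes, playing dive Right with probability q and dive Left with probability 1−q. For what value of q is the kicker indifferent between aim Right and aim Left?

The kicker's indifference between aim Right and aim Left determines the goalkeeper's mixing probability q:
  the kicker's payoff from aim Right: q·(-7) + (1−q)·5 = -12q + 5
  the kicker's payoff from aim Left: q·(-2) + (1−q)·(-3) = q - 3
  -12q + 5 = q - 3  ⇒  -13q = -8  ⇒  q = 8/13.

q = 8/13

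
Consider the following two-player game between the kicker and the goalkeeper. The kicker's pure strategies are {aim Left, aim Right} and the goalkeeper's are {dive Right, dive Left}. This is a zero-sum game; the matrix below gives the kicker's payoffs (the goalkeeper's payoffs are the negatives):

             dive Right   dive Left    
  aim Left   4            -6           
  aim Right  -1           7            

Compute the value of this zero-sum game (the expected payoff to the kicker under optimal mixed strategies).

v = 11/9

The goalkeeper's mix must leave the kicker indifferent between aim Left and aim Right.
  the kicker's payoff from aim Left: q·4 + (1−q)·(-6) = 10q - 6
  the kicker's payoff from aim Right: q·(-1) + (1−q)·7 = -8q + 7
  10q - 6 = -8q + 7  ⇒  18q = 13  ⇒  q = 13/18.
The value is the kicker's expected payoff against this mix (using aim Left): (13/18)·4 + (5/18)·(-6) = 11/9.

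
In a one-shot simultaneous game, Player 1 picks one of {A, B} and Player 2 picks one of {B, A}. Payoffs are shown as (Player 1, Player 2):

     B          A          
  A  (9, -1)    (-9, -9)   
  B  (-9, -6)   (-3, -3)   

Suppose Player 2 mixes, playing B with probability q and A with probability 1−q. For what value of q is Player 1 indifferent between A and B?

q = 1/4

Set Player 1's expected payoff from A equal to that from B:
  Player 1's payoff from A: q·9 + (1−q)·(-9) = 18q - 9
  Player 1's payoff from B: q·(-9) + (1−q)·(-3) = -6q - 3
  18q - 9 = -6q - 3  ⇒  24q = 6  ⇒  q = 1/4.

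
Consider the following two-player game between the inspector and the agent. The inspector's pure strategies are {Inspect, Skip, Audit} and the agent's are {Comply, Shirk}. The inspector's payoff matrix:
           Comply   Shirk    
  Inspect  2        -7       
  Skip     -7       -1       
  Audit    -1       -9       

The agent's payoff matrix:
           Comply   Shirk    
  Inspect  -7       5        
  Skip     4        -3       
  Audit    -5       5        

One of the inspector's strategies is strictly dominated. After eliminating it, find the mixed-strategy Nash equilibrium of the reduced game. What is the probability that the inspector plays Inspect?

The inspector's strategy Audit is strictly dominated by Inspect: 2 > -1 and -7 > -9. Eliminate Audit.
The agent's indifference between Comply and Shirk determines the inspector's mixing probability p:
  the agent's payoff to Comply: p·(-7) + (1−p)·4 = -11p + 4
  the agent's payoff to Shirk: p·5 + (1−p)·(-3) = 8p - 3
  -11p + 4 = 8p - 3  ⇒  -19p = -7  ⇒  p = 7/19.

p = 7/19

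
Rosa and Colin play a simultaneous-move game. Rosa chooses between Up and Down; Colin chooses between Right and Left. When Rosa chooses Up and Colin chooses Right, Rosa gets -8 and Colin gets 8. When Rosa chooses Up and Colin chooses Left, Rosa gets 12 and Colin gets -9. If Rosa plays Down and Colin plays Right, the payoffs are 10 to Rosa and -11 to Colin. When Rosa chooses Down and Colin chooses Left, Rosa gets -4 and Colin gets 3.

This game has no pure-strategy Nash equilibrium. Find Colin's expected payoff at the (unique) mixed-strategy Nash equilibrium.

-75/31

In a mixed equilibrium Colin is indifferent between Right and Left; this condition fixes p.
  Colin's expected payoff from Right: p·8 + (1−p)·(-11) = 19p - 11
  Colin's expected payoff from Left: p·(-9) + (1−p)·3 = -12p + 3
  19p - 11 = -12p + 3  ⇒  31p = 14  ⇒  p = 14/31.
At equilibrium Colin is indifferent across columns, so Colin's payoff equals the payoff from Right: (14/31)·8 + (17/31)·(-11) = -75/31.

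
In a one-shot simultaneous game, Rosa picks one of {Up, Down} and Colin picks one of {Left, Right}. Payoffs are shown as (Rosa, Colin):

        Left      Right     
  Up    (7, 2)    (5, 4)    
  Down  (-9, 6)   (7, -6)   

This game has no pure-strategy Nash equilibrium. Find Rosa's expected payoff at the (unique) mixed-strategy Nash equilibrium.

47/9

In a mixed equilibrium Rosa is indifferent between Up and Down; this condition fixes q.
  Rosa's payoff to Up: q·7 + (1−q)·5 = 2q + 5
  Rosa's payoff to Down: q·(-9) + (1−q)·7 = -16q + 7
  2q + 5 = -16q + 7  ⇒  18q = 2  ⇒  q = 1/9.
At equilibrium Rosa is indifferent across rows, so Rosa's payoff equals the payoff from Up: (1/9)·7 + (8/9)·5 = 47/9.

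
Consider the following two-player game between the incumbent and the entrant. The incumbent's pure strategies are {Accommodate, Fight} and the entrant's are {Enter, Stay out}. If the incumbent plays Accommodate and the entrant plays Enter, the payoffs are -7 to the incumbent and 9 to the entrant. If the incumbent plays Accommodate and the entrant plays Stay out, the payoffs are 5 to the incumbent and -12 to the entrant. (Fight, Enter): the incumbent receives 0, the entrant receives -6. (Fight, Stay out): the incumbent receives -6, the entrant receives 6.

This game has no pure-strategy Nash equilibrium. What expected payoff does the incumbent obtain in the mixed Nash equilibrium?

-7/3

For the incumbent to be willing to mix, the incumbent must be indifferent between Accommodate and Fight, which pins down the entrant's mix.
  the incumbent's payoff from Accommodate: q·(-7) + (1−q)·5 = -12q + 5
  the incumbent's payoff from Fight: q·0 + (1−q)·(-6) = 6q - 6
  -12q + 5 = 6q - 6  ⇒  -18q = -11  ⇒  q = 11/18.
At equilibrium the incumbent is indifferent across rows, so the incumbent's payoff equals the payoff from Accommodate: (11/18)·(-7) + (7/18)·5 = -7/3.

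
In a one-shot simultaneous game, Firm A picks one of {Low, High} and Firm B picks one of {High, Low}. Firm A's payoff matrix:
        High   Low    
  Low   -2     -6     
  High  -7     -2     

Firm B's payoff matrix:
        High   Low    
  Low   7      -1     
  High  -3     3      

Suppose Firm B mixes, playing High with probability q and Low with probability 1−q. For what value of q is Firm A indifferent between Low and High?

q = 4/9

Set Firm A's expected payoff from Low equal to that from High:
  Firm A's payoff to Low: q·(-2) + (1−q)·(-6) = 4q - 6
  Firm A's payoff to High: q·(-7) + (1−q)·(-2) = -5q - 2
  4q - 6 = -5q - 2  ⇒  9q = 4  ⇒  q = 4/9.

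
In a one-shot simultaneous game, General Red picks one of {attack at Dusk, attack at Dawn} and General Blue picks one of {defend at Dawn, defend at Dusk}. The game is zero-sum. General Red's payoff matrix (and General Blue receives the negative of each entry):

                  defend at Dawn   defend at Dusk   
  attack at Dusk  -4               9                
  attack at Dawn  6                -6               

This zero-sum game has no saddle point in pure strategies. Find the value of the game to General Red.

General Blue's mix must leave General Red indifferent between attack at Dusk and attack at Dawn.
  General Red's expected payoff from attack at Dusk: q·(-4) + (1−q)·9 = -13q + 9
  General Red's expected payoff from attack at Dawn: q·6 + (1−q)·(-6) = 12q - 6
  -13q + 9 = 12q - 6  ⇒  -25q = -15  ⇒  q = 3/5.
The value is General Red's expected payoff against this mix (using attack at Dusk): (3/5)·(-4) + (2/5)·9 = 6/5.

v = 6/5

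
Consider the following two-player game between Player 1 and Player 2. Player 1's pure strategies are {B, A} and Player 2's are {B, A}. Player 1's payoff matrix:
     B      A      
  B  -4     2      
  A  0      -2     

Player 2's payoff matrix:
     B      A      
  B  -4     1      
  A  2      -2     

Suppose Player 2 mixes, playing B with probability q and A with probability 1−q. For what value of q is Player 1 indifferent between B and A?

q = 1/2

Player 2's mix must leave Player 1 indifferent between B and A.
  Player 1's payoff from B: q·(-4) + (1−q)·2 = -6q + 2
  Player 1's payoff from A: q·0 + (1−q)·(-2) = 2q - 2
  -6q + 2 = 2q - 2  ⇒  -8q = -4  ⇒  q = 1/2.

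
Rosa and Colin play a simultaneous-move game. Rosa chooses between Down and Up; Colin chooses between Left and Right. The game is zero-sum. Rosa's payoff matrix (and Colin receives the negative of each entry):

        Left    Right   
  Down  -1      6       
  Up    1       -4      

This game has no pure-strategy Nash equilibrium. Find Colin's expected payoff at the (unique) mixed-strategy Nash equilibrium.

-1/6

Set Colin's expected payoff from Left equal to that from Right:
  Colin's expected payoff from Left: p·1 + (1−p)·(-1) = 2p - 1
  Colin's expected payoff from Right: p·(-6) + (1−p)·4 = -10p + 4
  2p - 1 = -10p + 4  ⇒  12p = 5  ⇒  p = 5/12.
At equilibrium Colin is indifferent across columns, so Colin's payoff equals the payoff from Left: (5/12)·1 + (7/12)·(-1) = -1/6.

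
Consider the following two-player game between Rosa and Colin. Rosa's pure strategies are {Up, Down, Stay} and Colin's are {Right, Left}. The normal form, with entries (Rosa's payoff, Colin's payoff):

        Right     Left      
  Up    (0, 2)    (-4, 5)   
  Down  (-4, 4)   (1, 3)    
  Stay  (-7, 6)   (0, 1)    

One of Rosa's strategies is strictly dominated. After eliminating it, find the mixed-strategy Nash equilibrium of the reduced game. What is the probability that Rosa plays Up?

Rosa's strategy Stay is strictly dominated by Down: -4 > -7 and 1 > 0. Eliminate Stay.
Rosa's mix must leave Colin indifferent between Right and Left.
  Colin's payoff from Right: p·2 + (1−p)·4 = -2p + 4
  Colin's payoff from Left: p·5 + (1−p)·3 = 2p + 3
  -2p + 4 = 2p + 3  ⇒  -4p = -1  ⇒  p = 1/4.

p = 1/4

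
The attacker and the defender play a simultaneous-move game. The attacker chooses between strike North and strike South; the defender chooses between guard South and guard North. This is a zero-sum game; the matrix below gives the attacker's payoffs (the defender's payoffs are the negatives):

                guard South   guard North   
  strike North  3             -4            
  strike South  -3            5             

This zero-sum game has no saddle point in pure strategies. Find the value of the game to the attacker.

For the attacker to be willing to mix, the attacker must be indifferent between strike North and strike South, which pins down the defender's mix.
  the attacker's payoff to strike North: q·3 + (1−q)·(-4) = 7q - 4
  the attacker's payoff to strike South: q·(-3) + (1−q)·5 = -8q + 5
  7q - 4 = -8q + 5  ⇒  15q = 9  ⇒  q = 3/5.
The value is the attacker's expected payoff against this mix (using strike North): (3/5)·3 + (2/5)·(-4) = 1/5.

v = 1/5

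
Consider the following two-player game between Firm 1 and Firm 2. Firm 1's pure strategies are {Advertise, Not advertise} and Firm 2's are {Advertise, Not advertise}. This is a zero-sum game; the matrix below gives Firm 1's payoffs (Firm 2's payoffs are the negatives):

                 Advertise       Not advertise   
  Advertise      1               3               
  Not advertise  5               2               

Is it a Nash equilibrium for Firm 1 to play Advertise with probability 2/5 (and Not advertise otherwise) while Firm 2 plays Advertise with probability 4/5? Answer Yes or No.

Given Firm 1's mix p = 2/5, Firm 2's payoff from Advertise is -17/5 but from Not advertise is -12/5. Firm 2 strictly prefers Not advertise, so Firm 2 would not mix.
So the proposed profile is not a Nash equilibrium.

No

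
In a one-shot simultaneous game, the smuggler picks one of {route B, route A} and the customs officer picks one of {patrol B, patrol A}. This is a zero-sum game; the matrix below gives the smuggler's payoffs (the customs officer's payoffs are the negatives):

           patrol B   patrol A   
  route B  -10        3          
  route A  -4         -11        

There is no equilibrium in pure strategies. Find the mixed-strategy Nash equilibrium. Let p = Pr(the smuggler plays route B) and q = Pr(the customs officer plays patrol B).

p = 7/20, q = 7/10

The customs officer's indifference between patrol B and patrol A determines the smuggler's mixing probability p:
  the customs officer's payoff from patrol B: p·10 + (1−p)·4 = 6p + 4
  the customs officer's payoff from patrol A: p·(-3) + (1−p)·11 = -14p + 11
  6p + 4 = -14p + 11  ⇒  20p = 7  ⇒  p = 7/20.
Set the smuggler's expected payoff from route B equal to that from route A:
  the smuggler's payoff to route B: q·(-10) + (1−q)·3 = -13q + 3
  the smuggler's payoff to route A: q·(-4) + (1−q)·(-11) = 7q - 11
  -13q + 3 = 7q - 11  ⇒  -20q = -14  ⇒  q = 7/10.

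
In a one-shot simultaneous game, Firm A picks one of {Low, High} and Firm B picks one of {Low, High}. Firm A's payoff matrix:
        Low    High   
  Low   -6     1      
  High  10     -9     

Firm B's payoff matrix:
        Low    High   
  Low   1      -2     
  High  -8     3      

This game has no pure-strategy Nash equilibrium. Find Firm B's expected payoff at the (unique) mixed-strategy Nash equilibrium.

Set Firm B's expected payoff from Low equal to that from High:
  Firm B's payoff to Low: p·1 + (1−p)·(-8) = 9p - 8
  Firm B's payoff to High: p·(-2) + (1−p)·3 = -5p + 3
  9p - 8 = -5p + 3  ⇒  14p = 11  ⇒  p = 11/14.
At equilibrium Firm B is indifferent across columns, so Firm B's payoff equals the payoff from Low: (11/14)·1 + (3/14)·(-8) = -13/14.

-13/14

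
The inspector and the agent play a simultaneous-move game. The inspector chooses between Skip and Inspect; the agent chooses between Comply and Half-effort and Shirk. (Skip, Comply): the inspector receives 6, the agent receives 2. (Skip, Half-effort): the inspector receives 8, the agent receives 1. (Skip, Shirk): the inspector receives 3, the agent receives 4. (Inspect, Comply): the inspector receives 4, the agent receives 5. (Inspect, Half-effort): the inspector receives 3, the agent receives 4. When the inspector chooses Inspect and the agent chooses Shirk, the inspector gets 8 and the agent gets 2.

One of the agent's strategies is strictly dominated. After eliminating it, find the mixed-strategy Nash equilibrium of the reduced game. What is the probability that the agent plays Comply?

q = 5/7

The agent's strategy Half-effort is strictly dominated by Comply: 2 > 1 and 5 > 4. Eliminate Half-effort.
The inspector's indifference between Skip and Inspect determines the agent's mixing probability q:
  the inspector's expected payoff from Skip: q·6 + (1−q)·3 = 3q + 3
  the inspector's expected payoff from Inspect: q·4 + (1−q)·8 = -4q + 8
  3q + 3 = -4q + 8  ⇒  7q = 5  ⇒  q = 5/7.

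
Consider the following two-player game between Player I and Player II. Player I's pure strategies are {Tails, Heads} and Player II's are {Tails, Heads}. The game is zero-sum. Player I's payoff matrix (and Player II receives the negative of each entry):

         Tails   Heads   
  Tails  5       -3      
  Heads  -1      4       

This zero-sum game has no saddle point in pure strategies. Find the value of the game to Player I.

Player I's indifference between Tails and Heads determines Player II's mixing probability q:
  Player I's payoff from Tails: q·5 + (1−q)·(-3) = 8q - 3
  Player I's payoff from Heads: q·(-1) + (1−q)·4 = -5q + 4
  8q - 3 = -5q + 4  ⇒  13q = 7  ⇒  q = 7/13.
The value is Player I's expected payoff against this mix (using Tails): (7/13)·5 + (6/13)·(-3) = 17/13.

v = 17/13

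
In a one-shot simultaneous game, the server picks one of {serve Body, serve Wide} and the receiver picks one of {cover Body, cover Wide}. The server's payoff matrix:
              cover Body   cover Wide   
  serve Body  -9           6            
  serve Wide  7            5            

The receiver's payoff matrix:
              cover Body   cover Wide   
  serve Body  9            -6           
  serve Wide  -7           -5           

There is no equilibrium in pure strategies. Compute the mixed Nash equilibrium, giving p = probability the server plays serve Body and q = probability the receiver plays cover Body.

p = 2/17, q = 1/17

Set the receiver's expected payoff from cover Body equal to that from cover Wide:
  the receiver's payoff from cover Body: p·9 + (1−p)·(-7) = 16p - 7
  the receiver's payoff from cover Wide: p·(-6) + (1−p)·(-5) = -p - 5
  16p - 7 = -p - 5  ⇒  17p = 2  ⇒  p = 2/17.
The server's indifference between serve Body and serve Wide determines the receiver's mixing probability q:
  the server's expected payoff from serve Body: q·(-9) + (1−q)·6 = -15q + 6
  the server's expected payoff from serve Wide: q·7 + (1−q)·5 = 2q + 5
  -15q + 6 = 2q + 5  ⇒  -17q = -1  ⇒  q = 1/17.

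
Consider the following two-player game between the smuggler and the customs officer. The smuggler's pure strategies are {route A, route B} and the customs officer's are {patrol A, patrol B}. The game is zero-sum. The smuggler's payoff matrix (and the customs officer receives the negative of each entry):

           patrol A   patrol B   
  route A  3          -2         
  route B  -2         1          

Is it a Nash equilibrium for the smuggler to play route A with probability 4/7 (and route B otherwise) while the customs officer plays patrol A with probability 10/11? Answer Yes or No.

No

Given the smuggler's mix p = 4/7, the customs officer's payoff from patrol A is -6/7 but from patrol B is 5/7. The customs officer strictly prefers patrol B, so the customs officer would not mix.
So the proposed profile is not a Nash equilibrium.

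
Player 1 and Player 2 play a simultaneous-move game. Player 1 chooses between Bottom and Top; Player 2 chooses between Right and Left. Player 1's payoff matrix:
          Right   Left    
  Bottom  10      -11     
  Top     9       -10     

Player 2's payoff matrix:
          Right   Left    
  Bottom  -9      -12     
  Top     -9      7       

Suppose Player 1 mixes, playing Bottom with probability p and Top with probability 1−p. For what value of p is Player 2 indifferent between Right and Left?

p = 16/19

Player 1's mix must leave Player 2 indifferent between Right and Left.
  Player 2's expected payoff from Right: p·(-9) + (1−p)·(-9) = -9
  Player 2's expected payoff from Left: p·(-12) + (1−p)·7 = -19p + 7
  -9 = -19p + 7  ⇒  19p = 16  ⇒  p = 16/19.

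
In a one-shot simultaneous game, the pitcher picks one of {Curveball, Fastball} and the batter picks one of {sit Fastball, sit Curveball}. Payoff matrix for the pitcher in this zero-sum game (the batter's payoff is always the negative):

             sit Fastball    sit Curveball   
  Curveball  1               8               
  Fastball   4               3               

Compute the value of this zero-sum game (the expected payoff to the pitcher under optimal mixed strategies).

v = 29/8

Set the pitcher's expected payoff from Curveball equal to that from Fastball:
  the pitcher's payoff from Curveball: q·1 + (1−q)·8 = -7q + 8
  the pitcher's payoff from Fastball: q·4 + (1−q)·3 = q + 3
  -7q + 8 = q + 3  ⇒  -8q = -5  ⇒  q = 5/8.
The value is the pitcher's expected payoff against this mix (using Curveball): (5/8)·1 + (3/8)·8 = 29/8.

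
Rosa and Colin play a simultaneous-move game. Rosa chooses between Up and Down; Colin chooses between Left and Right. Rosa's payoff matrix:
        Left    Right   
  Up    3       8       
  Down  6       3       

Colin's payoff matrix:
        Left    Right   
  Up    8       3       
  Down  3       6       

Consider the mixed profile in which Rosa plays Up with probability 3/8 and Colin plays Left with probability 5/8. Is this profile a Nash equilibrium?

Check Colin's indifference given Rosa's mix p = 3/8:
  payoff from Left = 39/8; payoff from Right = 39/8 — equal.
Check Rosa's indifference given Colin's mix q = 5/8:
  payoff from Up = 39/8; payoff from Down = 39/8 — equal.
Both players are indifferent, so neither can profitably deviate.

Yes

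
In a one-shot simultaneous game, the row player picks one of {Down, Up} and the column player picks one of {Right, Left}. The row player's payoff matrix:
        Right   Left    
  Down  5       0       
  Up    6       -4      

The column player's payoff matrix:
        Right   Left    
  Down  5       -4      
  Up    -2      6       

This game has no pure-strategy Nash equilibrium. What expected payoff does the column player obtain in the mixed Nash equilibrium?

22/17

Set the column player's expected payoff from Right equal to that from Left:
  the column player's payoff from Right: p·5 + (1−p)·(-2) = 7p - 2
  the column player's payoff from Left: p·(-4) + (1−p)·6 = -10p + 6
  7p - 2 = -10p + 6  ⇒  17p = 8  ⇒  p = 8/17.
At equilibrium the column player is indifferent across columns, so the column player's payoff equals the payoff from Right: (8/17)·5 + (9/17)·(-2) = 22/17.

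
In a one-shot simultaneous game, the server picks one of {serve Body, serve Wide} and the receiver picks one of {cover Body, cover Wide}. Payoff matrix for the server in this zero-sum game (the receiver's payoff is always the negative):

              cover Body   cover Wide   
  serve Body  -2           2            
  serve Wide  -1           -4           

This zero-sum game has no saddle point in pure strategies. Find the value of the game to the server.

The receiver's mix must leave the server indifferent between serve Body and serve Wide.
  the server's expected payoff from serve Body: q·(-2) + (1−q)·2 = -4q + 2
  the server's expected payoff from serve Wide: q·(-1) + (1−q)·(-4) = 3q - 4
  -4q + 2 = 3q - 4  ⇒  -7q = -6  ⇒  q = 6/7.
The value is the server's expected payoff against this mix (using serve Body): (6/7)·(-2) + (1/7)·2 = -10/7.

v = -10/7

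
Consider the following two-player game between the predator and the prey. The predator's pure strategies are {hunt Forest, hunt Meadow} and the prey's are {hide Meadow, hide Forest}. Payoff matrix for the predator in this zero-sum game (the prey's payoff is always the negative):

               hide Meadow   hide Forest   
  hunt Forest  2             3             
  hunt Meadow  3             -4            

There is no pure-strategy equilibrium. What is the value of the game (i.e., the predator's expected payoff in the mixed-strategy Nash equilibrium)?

The prey's mix must leave the predator indifferent between hunt Forest and hunt Meadow.
  the predator's expected payoff from hunt Forest: q·2 + (1−q)·3 = -q + 3
  the predator's expected payoff from hunt Meadow: q·3 + (1−q)·(-4) = 7q - 4
  -q + 3 = 7q - 4  ⇒  -8q = -7  ⇒  q = 7/8.
The value is the predator's expected payoff against this mix (using hunt Forest): (7/8)·2 + (1/8)·3 = 17/8.

v = 17/8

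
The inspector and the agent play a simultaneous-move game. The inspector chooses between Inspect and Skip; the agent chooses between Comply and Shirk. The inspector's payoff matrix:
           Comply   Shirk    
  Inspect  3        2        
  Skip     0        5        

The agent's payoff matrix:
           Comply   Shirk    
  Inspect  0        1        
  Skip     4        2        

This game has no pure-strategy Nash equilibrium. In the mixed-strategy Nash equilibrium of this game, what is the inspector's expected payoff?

The inspector's indifference between Inspect and Skip determines the agent's mixing probability q:
  the inspector's expected payoff from Inspect: q·3 + (1−q)·2 = q + 2
  the inspector's expected payoff from Skip: q·0 + (1−q)·5 = -5q + 5
  q + 2 = -5q + 5  ⇒  6q = 3  ⇒  q = 1/2.
At equilibrium the inspector is indifferent across rows, so the inspector's payoff equals the payoff from Inspect: (1/2)·3 + (1/2)·2 = 5/2.

5/2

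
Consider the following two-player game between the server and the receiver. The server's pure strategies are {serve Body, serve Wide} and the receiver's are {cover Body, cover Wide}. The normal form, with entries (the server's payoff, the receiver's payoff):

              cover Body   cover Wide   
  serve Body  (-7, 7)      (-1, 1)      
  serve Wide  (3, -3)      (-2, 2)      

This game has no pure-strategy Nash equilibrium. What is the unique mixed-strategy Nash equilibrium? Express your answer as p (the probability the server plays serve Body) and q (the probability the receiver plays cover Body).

p = 5/11, q = 1/11

The server's mix must leave the receiver indifferent between cover Body and cover Wide.
  the receiver's payoff from cover Body: p·7 + (1−p)·(-3) = 10p - 3
  the receiver's payoff from cover Wide: p·1 + (1−p)·2 = -p + 2
  10p - 3 = -p + 2  ⇒  11p = 5  ⇒  p = 5/11.
Set the server's expected payoff from serve Body equal to that from serve Wide:
  the server's payoff from serve Body: q·(-7) + (1−q)·(-1) = -6q - 1
  the server's payoff from serve Wide: q·3 + (1−q)·(-2) = 5q - 2
  -6q - 1 = 5q - 2  ⇒  -11q = -1  ⇒  q = 1/11.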